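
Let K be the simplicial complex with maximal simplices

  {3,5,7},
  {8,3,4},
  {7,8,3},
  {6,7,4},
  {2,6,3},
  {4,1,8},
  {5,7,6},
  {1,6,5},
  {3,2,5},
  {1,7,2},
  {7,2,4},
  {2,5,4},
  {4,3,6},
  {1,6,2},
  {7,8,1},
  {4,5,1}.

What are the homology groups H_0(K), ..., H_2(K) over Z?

H_0 ≅ Z,  H_1 ≅ Z^2,  H_2 ≅ Z.

Order the vertices as 1 < 2 < 3 < 4 < 5 < 6 < 7 < 8. Listing each simplex with vertices in this order, K has dimension 2 with simplices:

  0-simplices (8): [1], [2], [3], [4], [5], [6], [7], [8]
  1-simplices (24): (24 of them)
  2-simplices (16): [1,2,6], [1,2,7], [1,4,5], [1,4,8], [1,5,6], [1,7,8], [2,3,5], [2,3,6], [2,4,5], [2,4,7], [3,4,6], [3,4,8], [3,5,7], [3,7,8], [4,6,7], [5,6,7]

giving chain groups C_0 ≅ Z^8, C_1 ≅ Z^24, C_2 ≅ Z^16.

∂_1: C_1 → C_0 sends each edge [p,q] (with p < q) to q − p.
This gives a 8×24 integer matrix of rank 7; reducing to Smith normal form yields diagonal entries (1,1,1,1,1,1,1).

∂_2: C_2 → C_1 maps a triangle to the signed sum of its edges. For instance
  ∂[3,4,6] = [4,6] − [3,6] + [3,4],
  ∂[3,4,8] = [4,8] − [3,8] + [3,4].
As a 24×16 matrix over Z this has rank 15, with invariant factors (1,1,1,1,1,1,1,1,1,1,1,1,1,1,1).

Now H_k = ker ∂_k / im ∂_{k+1}, so:

  H_0: rank C_0 − rank ∂_1 = 8 − 7 = 1, and the invariant factors of ∂_1 are all 1, so H_0 = Z.
  H_1: rank ker ∂_1 − rank ∂_2 = (24 − 7) − 15 = 2, and the invariant factors of ∂_2 are all 1, so H_1 = Z^2.
  H_2: rank ker ∂_2 − rank ∂_3 = (16 − 15) − 0 = 1, and there is no ∂_3, so H_2 = Z.

As a check, the Euler characteristic is 8 − 24 + 16 = 0, which agrees with 1 − 2 + 1 = 0.
(K is a triangulation of the torus T^2.)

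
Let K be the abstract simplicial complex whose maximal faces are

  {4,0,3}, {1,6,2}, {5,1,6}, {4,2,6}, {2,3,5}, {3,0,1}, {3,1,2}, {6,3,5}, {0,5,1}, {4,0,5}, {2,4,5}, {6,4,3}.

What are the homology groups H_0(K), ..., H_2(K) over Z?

H_0 ≅ Z,  H_1 ≅ Z_2,  H_2 = 0.

K has 7 vertices, 18 edges, 12 triangles.
rank ∂_0 = 0, rank ∂_1 = 6 ⇒ b_0 = 7 − 0 − 6 = 1; all invariant factors of ∂_1 are 1 so no torsion. So H_0 ≅ Z.
rank ∂_1 = 6, rank ∂_2 = 12 ⇒ b_1 = 18 − 6 − 12 = 0; ∂_2 has invariant factor(s) [2] giving torsion. So H_1 ≅ Z_2.
rank ∂_2 = 12, rank ∂_3 = 0 ⇒ b_2 = 12 − 12 − 0 = 0. So H_2 ≅ 0.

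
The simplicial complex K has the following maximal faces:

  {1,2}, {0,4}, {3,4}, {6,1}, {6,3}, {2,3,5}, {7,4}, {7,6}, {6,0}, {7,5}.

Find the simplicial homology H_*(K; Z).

Fix the vertex order 0 < 1 < 2 < 3 < 4 < 5 < 6 < 7 and write every simplex with vertices in increasing order. Then dim K = 2 and the simplices of K are:

  0-simplices (8): [0], [1], [2], [3], [4], [5], [6], [7]
  1-simplices (12): [0,4], [0,6], [1,2], [1,6], [2,3], [2,5], [3,4], [3,5], [3,6], [4,7], [5,7], [6,7]
  2-simplices (1): [2,3,5]

Hence C_0 ≅ Z^8, C_1 ≅ Z^12, C_2 ≅ Z^1.

The boundary map ∂_1: C_1 → C_0 is given by ∂[p,q] = [q] − [p]. For instance
  ∂[2,5] = [5] − [2].
The resulting 8×12 matrix has rank 7, and its Smith normal form has invariant factors (1,1,1,1,1,1,1).

Boundary ∂_2: C_2 → C_1 maps a triangle to the signed sum of its edges. For instance
  ∂[2,3,5] = [3,5] − [2,5] + [2,3].
As a 12×1 matrix over Z this has rank 1, with invariant factors (1).

From H_k ≅ ker(∂_k) / im(∂_{k+1}) we obtain:

  H_0: rank C_0 − rank ∂_1 = 8 − 7 = 1, and the invariant factors of ∂_1 are all 1, so H_0 ≅ Z.
  H_1: rank ker ∂_1 − rank ∂_2 = (12 − 7) − 1 = 4, and the invariant factors of ∂_2 are all 1, so H_1 ≅ Z^4.
  H_2: rank ker ∂_2 − rank ∂_3 = (1 − 1) − 0 = 0, and there is no ∂_3, so H_2 ≅ 0.

H_0 = Z,  H_1 = Z^4,  H_2 = 0.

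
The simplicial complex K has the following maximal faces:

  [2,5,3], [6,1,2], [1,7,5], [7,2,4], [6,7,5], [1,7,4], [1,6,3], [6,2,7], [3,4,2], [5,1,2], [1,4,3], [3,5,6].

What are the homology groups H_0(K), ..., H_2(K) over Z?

K has 7 vertices, 18 edges, 12 triangles.
rank ∂_0 = 0, rank ∂_1 = 6 ⇒ b_0 = 7 − 0 − 6 = 1; all invariant factors of ∂_1 are 1 so no torsion. So H_0 = Z.
rank ∂_1 = 6, rank ∂_2 = 12 ⇒ b_1 = 18 − 6 − 12 = 0; ∂_2 has invariant factor(s) [2] giving torsion. So H_1 = Z/2Z.
rank ∂_2 = 12, rank ∂_3 = 0 ⇒ b_2 = 12 − 12 − 0 = 0. So H_2 = 0.

H_0 = Z,  H_1 = Z/2Z,  H_2 = 0.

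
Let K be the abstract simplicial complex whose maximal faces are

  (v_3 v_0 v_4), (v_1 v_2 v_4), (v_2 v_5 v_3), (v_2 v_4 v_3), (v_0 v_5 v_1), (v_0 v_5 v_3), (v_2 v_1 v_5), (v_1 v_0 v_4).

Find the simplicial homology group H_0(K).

K has 6 vertices, 12 edges, 8 triangles.
rank ∂_0 = 0, rank ∂_1 = 5 ⇒ b_0 = 6 − 0 − 5 = 1; all invariant factors of ∂_1 are 1 so no torsion. So H_0 = Z.

H_0 = Z.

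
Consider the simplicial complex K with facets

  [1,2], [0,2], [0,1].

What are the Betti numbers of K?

b_0 = 1, b_1 = 1.

K has 3 vertices, 3 edges.
rank ∂_0 = 0, rank ∂_1 = 2 ⇒ b_0 = 3 − 0 − 2 = 1; all invariant factors of ∂_1 are 1 so no torsion. So H_0 = Z.
rank ∂_1 = 2, rank ∂_2 = 0 ⇒ b_1 = 3 − 2 − 0 = 1. So H_1 = Z.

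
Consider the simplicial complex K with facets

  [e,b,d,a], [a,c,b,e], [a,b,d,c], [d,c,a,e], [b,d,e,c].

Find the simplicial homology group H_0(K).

K has 5 vertices, 10 edges, 10 triangles, 5 3-simplices.
rank ∂_0 = 0, rank ∂_1 = 4 ⇒ b_0 = 5 − 0 − 4 = 1; all invariant factors of ∂_1 are 1 so no torsion. So H_0 = Z.

H_0 = Z.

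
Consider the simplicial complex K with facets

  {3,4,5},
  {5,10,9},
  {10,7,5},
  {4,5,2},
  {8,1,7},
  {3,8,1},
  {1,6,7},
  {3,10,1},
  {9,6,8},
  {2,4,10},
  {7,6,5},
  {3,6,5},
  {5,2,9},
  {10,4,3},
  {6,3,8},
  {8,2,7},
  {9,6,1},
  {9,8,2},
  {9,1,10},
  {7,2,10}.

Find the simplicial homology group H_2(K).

Fix the vertex order 1 < 2 < 3 < 4 < 5 < 6 < 7 < 8 < 9 < 10 and write every simplex with vertices in increasing order. Then dim K = 2 and the simplices of K are:

  0-simplices (10): [1], [2], [3], [4], [5], [6], [7], [8], [9], [10]
  1-simplices (30): (30 of them)
  2-simplices (20): (20 of them)

Hence C_0 ≅ Z^10, C_1 ≅ Z^30, C_2 ≅ Z^20.

The boundary map ∂_1: C_1 → C_0 maps an edge to its endpoints' difference, ∂[p,q] = q − p.
As a 10×30 matrix over Z this has rank 9, with invariant factors (1,1,1,1,1,1,1,1,1).

The boundary map ∂_2: C_2 → C_1 acts by ∂[p,q,r] = [q,r] − [p,r] + [p,q]. For instance
  ∂[3,4,5] = [4,5] − [3,5] + [3,4],
  ∂[3,6,8] = [6,8] − [3,8] + [3,6].
As a 30×20 matrix over Z this has rank 20, with invariant factors (1,1,1,1,1,1,1,1,1,1,1,1,1,1,1,1,1,1,1,2).

Now H_k = ker ∂_k / im ∂_{k+1}, so:

  H_2: rank ker ∂_2 − rank ∂_3 = (20 − 20) − 0 = 0, and there is no ∂_3, so H_2 = 0.

(K is a triangulation of the Klein bottle.)

H_2 ≅ 0.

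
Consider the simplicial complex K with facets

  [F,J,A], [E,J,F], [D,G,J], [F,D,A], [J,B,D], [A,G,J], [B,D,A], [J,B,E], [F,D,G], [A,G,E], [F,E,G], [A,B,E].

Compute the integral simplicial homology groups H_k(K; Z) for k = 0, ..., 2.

Take the total order A < B < D < E < F < G < J on the vertex set. Then K (dimension 2) consists of the simplices:

  0-simplices (7): A, B, D, E, F, G, J
  1-simplices (18): AB, AD, AE, AF, AG, AJ, BD, BE, BJ, DF, DG, DJ, EF, EG, EJ, FG, FJ, GJ
  2-simplices (12): ABD, ABE, ADF, AEG, AFJ, AGJ, BDJ, BEJ, DFG, DGJ, EFG, EFJ

giving chain groups C_0 ≅ Z^7, C_1 ≅ Z^18, C_2 ≅ Z^12.

Boundary ∂_1: C_1 → C_0 maps an edge to its endpoints' difference, ∂[p,q] = q − p. For instance
  ∂DF = F − D.
The resulting 7×18 matrix has rank 6, and its Smith normal form has invariant factors (1,1,1,1,1,1).

Boundary ∂_2: C_2 → C_1 sends each 2-simplex [p,q,r] to [q,r] − [p,r] + [p,q]. For instance
  ∂AFJ = FJ − AJ + AF,
  ∂BDJ = DJ − BJ + BD.
As a 18×12 matrix over Z this has rank 12, with invariant factors (1,1,1,1,1,1,1,1,1,1,1,2).

Now H_k = ker ∂_k / im ∂_{k+1}, so:

  H_0: rank C_0 − rank ∂_1 = 7 − 6 = 1, and the invariant factors of ∂_1 are all 1, so H_0 ≅ Z.
  H_1: rank ker ∂_1 − rank ∂_2 = (18 − 6) − 12 = 0, and ∂_2 has invariant factor 2 > 1, so H_1 ≅ Z/2.
  H_2: rank ker ∂_2 − rank ∂_3 = (12 − 12) − 0 = 0, and there is no ∂_3, so H_2 ≅ 0.

As a check, the Euler characteristic is 7 − 18 + 12 = 1, which agrees with 1 − 0 + 0 = 1.

H_0 = Z,  H_1 = Z/2,  H_2 = 0.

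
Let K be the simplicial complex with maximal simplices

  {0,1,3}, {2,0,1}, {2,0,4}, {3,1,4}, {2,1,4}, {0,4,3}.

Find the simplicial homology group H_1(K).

We work with the vertex ordering 0 < 1 < 2 < 3 < 4. The simplices of K, each written with vertices in increasing order, are:

  0-simplices (5): [0], [1], [2], [3], [4]
  1-simplices (9): [0,1], [0,2], [0,3], [0,4], [1,2], [1,3], [1,4], [2,4], [3,4]
  2-simplices (6): [0,1,2], [0,1,3], [0,2,4], [0,3,4], [1,2,4], [1,3,4]

Hence C_0 ≅ Z^5, C_1 ≅ Z^9, C_2 ≅ Z^6.

∂_1: C_1 → C_0 maps an edge to its endpoints' difference, ∂[p,q] = q − p.
The 5×9 boundary matrix has rank 4 and Smith normal form diag(1,1,1,1).

The boundary map ∂_2: C_2 → C_1 maps a triangle to the signed sum of its edges. For instance
  ∂[1,3,4] = [3,4] − [1,4] + [1,3],
  ∂[1,2,4] = [2,4] − [1,4] + [1,2].
This gives a 9×6 integer matrix of rank 5; reducing to Smith normal form yields diagonal entries (1,1,1,1,1).

Reading off H_k = ker ∂_k / im ∂_{k+1}:

  H_1: rank ker ∂_1 − rank ∂_2 = (9 − 4) − 5 = 0, and the invariant factors of ∂_2 are all 1, so H_1 = 0.

(K is a triangulation of the 2-sphere S^2.)

H_1 ≅ 0.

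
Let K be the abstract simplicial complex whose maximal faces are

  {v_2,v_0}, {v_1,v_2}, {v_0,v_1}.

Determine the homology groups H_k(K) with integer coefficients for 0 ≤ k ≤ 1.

H_0 ≅ Z,  H_1 ≅ Z.

K has 3 vertices, 3 edges.
rank ∂_0 = 0, rank ∂_1 = 2 ⇒ b_0 = 3 − 0 − 2 = 1; all invariant factors of ∂_1 are 1 so no torsion. So H_0 ≅ Z.
rank ∂_1 = 2, rank ∂_2 = 0 ⇒ b_1 = 3 − 2 − 0 = 1. So H_1 ≅ Z.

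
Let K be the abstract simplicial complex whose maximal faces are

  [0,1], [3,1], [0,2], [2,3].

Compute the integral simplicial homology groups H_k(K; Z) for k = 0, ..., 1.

Order the vertices as 0 < 1 < 2 < 3. Listing each simplex with vertices in this order, K has dimension 1 with simplices:

  0-simplices (4): [0], [1], [2], [3]
  1-simplices (4): [0,1], [0,2], [1,3], [2,3]

Hence C_0 ≅ Z^4, C_1 ≅ Z^4.

Boundary ∂_1: C_1 → C_0 sends each edge [p,q] (with p < q) to q − p. For instance
  ∂[0,1] = [1] − [0].
The 4×4 boundary matrix has rank 3 and Smith normal form diag(1,1,1).

Computing H_k = (kernel of ∂_k) / (image of ∂_{k+1}):

  H_0: rank C_0 − rank ∂_1 = 4 − 3 = 1, and the invariant factors of ∂_1 are all 1, so H_0 = Z.
  H_1: rank ker ∂_1 − rank ∂_2 = (4 − 3) − 0 = 1, and there is no ∂_2, so H_1 = Z.

As a check, the Euler characteristic is 4 − 4 = 0, which agrees with 1 − 1 = 0.
(K is a triangulation of the circle S^1.)

H_0 = Z,  H_1 = Z.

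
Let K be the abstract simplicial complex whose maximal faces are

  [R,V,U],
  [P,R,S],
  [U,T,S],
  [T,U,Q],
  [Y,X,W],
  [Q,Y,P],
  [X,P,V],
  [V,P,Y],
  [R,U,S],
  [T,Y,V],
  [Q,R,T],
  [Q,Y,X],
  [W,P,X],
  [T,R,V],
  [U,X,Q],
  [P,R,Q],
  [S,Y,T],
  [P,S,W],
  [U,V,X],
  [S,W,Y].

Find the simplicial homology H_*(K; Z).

H_0 ≅ Z,  H_1 ≅ Z ⊕ Z/2,  H_2 = 0.

K has 10 vertices, 30 edges, 20 triangles.
rank ∂_0 = 0, rank ∂_1 = 9 ⇒ b_0 = 10 − 0 − 9 = 1; all invariant factors of ∂_1 are 1 so no torsion. So H_0 = Z.
rank ∂_1 = 9, rank ∂_2 = 20 ⇒ b_1 = 30 − 9 − 20 = 1; ∂_2 has invariant factor(s) [2] giving torsion. So H_1 = Z ⊕ Z/2.
rank ∂_2 = 20, rank ∂_3 = 0 ⇒ b_2 = 20 − 20 − 0 = 0. So H_2 = 0.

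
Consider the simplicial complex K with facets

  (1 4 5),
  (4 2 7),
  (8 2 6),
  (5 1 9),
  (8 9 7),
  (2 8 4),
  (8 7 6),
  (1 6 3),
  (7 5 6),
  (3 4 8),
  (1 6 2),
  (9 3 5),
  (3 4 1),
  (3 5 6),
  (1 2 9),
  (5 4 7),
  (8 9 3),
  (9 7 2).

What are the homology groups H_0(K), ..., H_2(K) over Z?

Order the vertices as 1 < 2 < 3 < 4 < 5 < 6 < 7 < 8 < 9. Listing each simplex with vertices in this order, K has dimension 2 with simplices:

  0-simplices (9): [1], [2], [3], [4], [5], [6], [7], [8], [9]
  1-simplices (27): (27 of them)
  2-simplices (18): [1,2,6], [1,2,9], [1,3,4], [1,3,6], [1,4,5], [1,5,9], [2,4,7], [2,4,8], [2,6,8], [2,7,9], [3,4,8], [3,5,6], [3,5,9], [3,8,9], [4,5,7], [5,6,7], [6,7,8], [7,8,9]

so the chain groups are C_0 ≅ Z^9, C_1 ≅ Z^27, C_2 ≅ Z^18.

∂_1: C_1 → C_0 maps an edge to its endpoints' difference, ∂[p,q] = q − p. For instance
  ∂[3,5] = [5] − [3].
This gives a 9×27 integer matrix of rank 8; reducing to Smith normal form yields diagonal entries (1,1,1,1,1,1,1,1).

∂_2: C_2 → C_1 maps a triangle to the signed sum of its edges. For instance
  ∂[5,6,7] = [6,7] − [5,7] + [5,6],
  ∂[7,8,9] = [8,9] − [7,9] + [7,8].
As a 27×18 matrix over Z this has rank 18, with invariant factors (1,1,1,1,1,1,1,1,1,1,1,1,1,1,1,1,1,2).

Now H_k = ker ∂_k / im ∂_{k+1}, so:

  H_0: rank C_0 − rank ∂_1 = 9 − 8 = 1, and the invariant factors of ∂_1 are all 1, so H_0 = Z.
  H_1: rank ker ∂_1 − rank ∂_2 = (27 − 8) − 18 = 1, and ∂_2 has invariant factor 2 > 1, so H_1 = Z ⊕ Z/2.
  H_2: rank ker ∂_2 − rank ∂_3 = (18 − 18) − 0 = 0, and there is no ∂_3, so H_2 = 0.

H_0 = Z,  H_1 = Z ⊕ Z/2,  H_2 = 0.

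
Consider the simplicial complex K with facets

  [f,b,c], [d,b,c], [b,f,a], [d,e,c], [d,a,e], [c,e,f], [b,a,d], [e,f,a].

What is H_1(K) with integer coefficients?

H_1 ≅ 0.

Order the vertices as a < b < c < d < e < f. Listing each simplex with vertices in this order, K has dimension 2 with simplices:

  0-simplices (6): a, b, c, d, e, f
  1-simplices (12): ab, ad, ae, af, bc, bd, bf, cd, ce, cf, de, ef
  2-simplices (8): abd, abf, ade, aef, bcd, bcf, cde, cef

Hence C_0 ≅ Z^6, C_1 ≅ Z^12, C_2 ≅ Z^8.

The boundary map ∂_1: C_1 → C_0 is given by ∂[p,q] = [q] − [p]. For instance
  ∂ad = d − a.
As a 6×12 matrix over Z this has rank 5, with invariant factors (1,1,1,1,1).

The boundary map ∂_2: C_2 → C_1 sends each 2-simplex [p,q,r] to [q,r] − [p,r] + [p,q]. For instance
  ∂ade = de − ae + ad,
  ∂abd = bd − ad + ab.
The resulting 12×8 matrix has rank 7, and its Smith normal form has invariant factors (1,1,1,1,1,1,1).

From H_k ≅ ker(∂_k) / im(∂_{k+1}) we obtain:

  H_1: rank ker ∂_1 − rank ∂_2 = (12 − 5) − 7 = 0, and the invariant factors of ∂_2 are all 1, so H_1 ≅ 0.

(K is a triangulation of the 2-sphere S^2.)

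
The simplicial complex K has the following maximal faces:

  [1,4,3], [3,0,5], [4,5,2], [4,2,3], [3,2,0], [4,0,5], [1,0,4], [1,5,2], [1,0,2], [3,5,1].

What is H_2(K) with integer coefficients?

K has 6 vertices, 15 edges, 10 triangles.
rank ∂_2 = 10, rank ∂_3 = 0 ⇒ b_2 = 10 − 10 − 0 = 0. So H_2 ≅ 0.

H_2 = 0.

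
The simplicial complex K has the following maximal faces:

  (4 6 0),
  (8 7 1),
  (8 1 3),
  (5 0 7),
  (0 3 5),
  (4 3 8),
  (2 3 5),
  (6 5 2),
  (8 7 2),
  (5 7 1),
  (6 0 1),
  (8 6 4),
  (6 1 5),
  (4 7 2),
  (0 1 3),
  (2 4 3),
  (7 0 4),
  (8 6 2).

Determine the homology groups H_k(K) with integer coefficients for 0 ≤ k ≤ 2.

Fix the vertex order 0 < 1 < 2 < 3 < 4 < 5 < 6 < 7 < 8 and write every simplex with vertices in increasing order. Then dim K = 2 and the simplices of K are:

  0-simplices (9): [0], [1], [2], [3], [4], [5], [6], [7], [8]
  1-simplices (27): (27 of them)
  2-simplices (18): [0,1,3], [0,1,6], [0,3,5], [0,4,6], [0,4,7], [0,5,7], [1,3,8], [1,5,6], [1,5,7], [1,7,8], [2,3,4], [2,3,5], [2,4,7], [2,5,6], [2,6,8], [2,7,8], [3,4,8], [4,6,8]

so the chain groups are C_0 ≅ Z^9, C_1 ≅ Z^27, C_2 ≅ Z^18.

The boundary map ∂_1: C_1 → C_0 sends each edge [p,q] (with p < q) to q − p. For instance
  ∂[2,5] = [5] − [2].
This gives a 9×27 integer matrix of rank 8; reducing to Smith normal form yields diagonal entries (1,1,1,1,1,1,1,1).

The boundary map ∂_2: C_2 → C_1 sends each 2-simplex [p,q,r] to [q,r] − [p,r] + [p,q]. For instance
  ∂[0,1,6] = [1,6] − [0,6] + [0,1],
  ∂[0,4,7] = [4,7] − [0,7] + [0,4].
This gives a 27×18 integer matrix of rank 18; reducing to Smith normal form yields diagonal entries (1,1,1,1,1,1,1,1,1,1,1,1,1,1,1,1,1,2).

Reading off H_k = ker ∂_k / im ∂_{k+1}:

  H_0: rank C_0 − rank ∂_1 = 9 − 8 = 1, and the invariant factors of ∂_1 are all 1, so H_0 = Z.
  H_1: rank ker ∂_1 − rank ∂_2 = (27 − 8) − 18 = 1, and ∂_2 has invariant factor 2 > 1, so H_1 = Z ⊕ Z/2Z.
  H_2: rank ker ∂_2 − rank ∂_3 = (18 − 18) − 0 = 0, and there is no ∂_3, so H_2 = 0.

As a check, the Euler characteristic is 9 − 27 + 18 = 0, which agrees with 1 − 1 + 0 = 0.
(K is a triangulation of the Klein bottle.)

H_0 ≅ Z,  H_1 ≅ Z ⊕ Z/2Z,  H_2 = 0.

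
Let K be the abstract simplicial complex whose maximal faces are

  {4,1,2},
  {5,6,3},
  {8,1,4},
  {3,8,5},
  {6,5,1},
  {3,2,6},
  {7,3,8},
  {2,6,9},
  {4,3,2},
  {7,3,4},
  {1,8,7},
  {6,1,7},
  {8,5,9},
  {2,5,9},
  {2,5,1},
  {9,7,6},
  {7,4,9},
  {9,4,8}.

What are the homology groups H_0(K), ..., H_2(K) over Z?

H_0 = Z,  H_1 = Z ⊕ Z_2,  H_2 = 0.

Take the total order 1 < 2 < 3 < 4 < 5 < 6 < 7 < 8 < 9 on the vertex set. Then K (dimension 2) consists of the simplices:

  0-simplices (9): [1], [2], [3], [4], [5], [6], [7], [8], [9]
  1-simplices (27): (27 of them)
  2-simplices (18): [1,2,4], [1,2,5], [1,4,8], [1,5,6], [1,6,7], [1,7,8], [2,3,4], [2,3,6], [2,5,9], [2,6,9], [3,4,7], [3,5,6], [3,5,8], [3,7,8], [4,7,9], [4,8,9], [5,8,9], [6,7,9]

Hence C_0 ≅ Z^9, C_1 ≅ Z^27, C_2 ≅ Z^18.

Boundary ∂_1: C_1 → C_0 maps an edge to its endpoints' difference, ∂[p,q] = q − p.
As a 9×27 matrix over Z this has rank 8, with invariant factors (1,1,1,1,1,1,1,1).

∂_2: C_2 → C_1 acts by ∂[p,q,r] = [q,r] − [p,r] + [p,q]. For instance
  ∂[5,8,9] = [8,9] − [5,9] + [5,8],
  ∂[4,7,9] = [7,9] − [4,9] + [4,7].
The resulting 27×18 matrix has rank 18, and its Smith normal form has invariant factors (1,1,1,1,1,1,1,1,1,1,1,1,1,1,1,1,1,2).

Now H_k = ker ∂_k / im ∂_{k+1}, so:

  H_0: rank C_0 − rank ∂_1 = 9 − 8 = 1, and the invariant factors of ∂_1 are all 1, so H_0 ≅ Z.
  H_1: rank ker ∂_1 − rank ∂_2 = (27 − 8) − 18 = 1, and ∂_2 has invariant factor 2 > 1, so H_1 ≅ Z ⊕ Z_2.
  H_2: rank ker ∂_2 − rank ∂_3 = (18 − 18) − 0 = 0, and there is no ∂_3, so H_2 ≅ 0.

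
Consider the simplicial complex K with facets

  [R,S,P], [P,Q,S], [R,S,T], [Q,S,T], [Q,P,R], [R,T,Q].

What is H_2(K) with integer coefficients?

H_2 ≅ Z.

K has 5 vertices, 9 edges, 6 triangles.
rank ∂_2 = 5, rank ∂_3 = 0 ⇒ b_2 = 6 − 5 − 0 = 1. So H_2 ≅ Z.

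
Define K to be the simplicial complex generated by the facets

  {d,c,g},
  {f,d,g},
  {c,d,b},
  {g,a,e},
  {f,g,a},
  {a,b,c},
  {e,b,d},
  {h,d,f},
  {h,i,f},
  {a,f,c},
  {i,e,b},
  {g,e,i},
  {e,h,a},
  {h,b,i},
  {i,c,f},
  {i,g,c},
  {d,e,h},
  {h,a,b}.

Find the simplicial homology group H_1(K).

H_1 ≅ Z ⊕ Z/2.

Fix the vertex order a < b < c < d < e < f < g < h < i and write every simplex with vertices in increasing order. Then dim K = 2 and the simplices of K are:

  0-simplices (9): a, b, c, d, e, f, g, h, i
  1-simplices (27): ab, ac, ae, af, ag, ah, bc, bd, be, bh, bi, cd, cf, cg, ci, de, df, dg, dh, eg, eh, ei, fg, fh, fi, gi, hi
  2-simplices (18): abc, abh, acf, aeg, aeh, afg, bcd, bde, bei, bhi, cdg, cfi, cgi, deh, dfg, dfh, egi, fhi

Hence C_0 ≅ Z^9, C_1 ≅ Z^27, C_2 ≅ Z^18.

∂_1: C_1 → C_0 is given by ∂[p,q] = [q] − [p].
The resulting 9×27 matrix has rank 8, and its Smith normal form has invariant factors (1,1,1,1,1,1,1,1).

Boundary ∂_2: C_2 → C_1 sends each 2-simplex [p,q,r] to [q,r] − [p,r] + [p,q]. For instance
  ∂dfh = fh − dh + df,
  ∂dfg = fg − dg + df.
The 27×18 boundary matrix has rank 18 and Smith normal form diag(1,1,1,1,1,1,1,1,1,1,1,1,1,1,1,1,1,2).

Now H_k = ker ∂_k / im ∂_{k+1}, so:

  H_1: rank ker ∂_1 − rank ∂_2 = (27 − 8) − 18 = 1, and ∂_2 has invariant factor 2 > 1, so H_1 = Z ⊕ Z/2.

(K is a triangulation of the Klein bottle.)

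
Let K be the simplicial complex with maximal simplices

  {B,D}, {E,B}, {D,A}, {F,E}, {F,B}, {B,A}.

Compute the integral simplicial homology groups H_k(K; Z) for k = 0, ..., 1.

H_0 = Z,  H_1 = Z^2.

K has 5 vertices, 6 edges.
rank ∂_0 = 0, rank ∂_1 = 4 ⇒ b_0 = 5 − 0 − 4 = 1; all invariant factors of ∂_1 are 1 so no torsion. So H_0 ≅ Z.
rank ∂_1 = 4, rank ∂_2 = 0 ⇒ b_1 = 6 − 4 − 0 = 2. So H_1 ≅ Z^2.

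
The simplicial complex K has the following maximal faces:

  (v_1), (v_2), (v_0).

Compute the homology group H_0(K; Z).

H_0 = Z^3.

Order the vertices as v_0 < v_1 < v_2. Listing each simplex with vertices in this order, K has dimension 0 with simplices:

  0-simplices (3): [v_0], [v_1], [v_2]

so the chain groups are C_0 ≅ Z^3.

From H_k ≅ ker(∂_k) / im(∂_{k+1}) we obtain:

  H_0: rank C_0 − rank ∂_1 = 3 − 0 = 3, and there is no ∂_1, so H_0 ≅ Z^3.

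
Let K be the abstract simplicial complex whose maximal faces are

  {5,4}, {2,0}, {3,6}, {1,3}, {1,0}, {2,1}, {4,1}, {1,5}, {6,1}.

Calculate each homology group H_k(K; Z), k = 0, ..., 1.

Take the total order 0 < 1 < 2 < 3 < 4 < 5 < 6 on the vertex set. Then K (dimension 1) consists of the simplices:

  0-simplices (7): [0], [1], [2], [3], [4], [5], [6]
  1-simplices (9): [0,1], [0,2], [1,2], [1,3], [1,4], [1,5], [1,6], [3,6], [4,5]

giving chain groups C_0 ≅ Z^7, C_1 ≅ Z^9.

∂_1: C_1 → C_0 maps an edge to its endpoints' difference, ∂[p,q] = q − p. For instance
  ∂[1,3] = [3] − [1].
The resulting 7×9 matrix has rank 6, and its Smith normal form has invariant factors (1,1,1,1,1,1).

Computing H_k = (kernel of ∂_k) / (image of ∂_{k+1}):

  H_0: rank C_0 − rank ∂_1 = 7 − 6 = 1, and the invariant factors of ∂_1 are all 1, so H_0 ≅ Z.
  H_1: rank ker ∂_1 − rank ∂_2 = (9 − 6) − 0 = 3, and there is no ∂_2, so H_1 ≅ Z^3.

As a check, the Euler characteristic is 7 − 9 = -2, which agrees with 1 − 3 = -2.
(K is a triangulation of a wedge of 3 circles.)

H_0 ≅ Z,  H_1 ≅ Z^3.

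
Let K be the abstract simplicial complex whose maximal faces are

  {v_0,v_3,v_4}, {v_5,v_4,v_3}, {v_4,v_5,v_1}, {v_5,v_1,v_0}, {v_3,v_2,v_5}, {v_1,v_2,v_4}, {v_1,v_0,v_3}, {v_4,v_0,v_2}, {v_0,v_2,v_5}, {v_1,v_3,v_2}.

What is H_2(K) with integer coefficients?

H_2 = 0.

Take the total order v_0 < v_1 < v_2 < v_3 < v_4 < v_5 on the vertex set. Then K (dimension 2) consists of the simplices:

  0-simplices (6): [v_0], [v_1], [v_2], [v_3], [v_4], [v_5]
  1-simplices (15): (15 of them)
  2-simplices (10): [v_0,v_1,v_3], [v_0,v_1,v_5], [v_0,v_2,v_4], [v_0,v_2,v_5], [v_0,v_3,v_4], [v_1,v_2,v_3], [v_1,v_2,v_4], [v_1,v_4,v_5], [v_2,v_3,v_5], [v_3,v_4,v_5]

giving chain groups C_0 ≅ Z^6, C_1 ≅ Z^15, C_2 ≅ Z^10.

The boundary map ∂_1: C_1 → C_0 is given by ∂[p,q] = [q] − [p]. For instance
  ∂[v_1,v_4] = [v_4] − [v_1].
The resulting 6×15 matrix has rank 5, and its Smith normal form has invariant factors (1,1,1,1,1).

Boundary ∂_2: C_2 → C_1 sends each 2-simplex [p,q,r] to [q,r] − [p,r] + [p,q]. For instance
  ∂[v_0,v_1,v_3] = [v_1,v_3] − [v_0,v_3] + [v_0,v_1],
  ∂[v_0,v_2,v_5] = [v_2,v_5] − [v_0,v_5] + [v_0,v_2].
As a 15×10 matrix over Z this has rank 10, with invariant factors (1,1,1,1,1,1,1,1,1,2).

Computing H_k = (kernel of ∂_k) / (image of ∂_{k+1}):

  H_2: rank ker ∂_2 − rank ∂_3 = (10 − 10) − 0 = 0, and there is no ∂_3, so H_2 = 0.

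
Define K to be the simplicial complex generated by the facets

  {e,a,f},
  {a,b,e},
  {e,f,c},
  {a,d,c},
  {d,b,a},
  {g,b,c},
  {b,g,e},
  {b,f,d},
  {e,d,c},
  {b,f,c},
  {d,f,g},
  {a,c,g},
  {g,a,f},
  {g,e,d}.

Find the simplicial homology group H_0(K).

H_0 = Z.

K has 7 vertices, 21 edges, 14 triangles.
rank ∂_0 = 0, rank ∂_1 = 6 ⇒ b_0 = 7 − 0 − 6 = 1; all invariant factors of ∂_1 are 1 so no torsion. So H_0 ≅ Z.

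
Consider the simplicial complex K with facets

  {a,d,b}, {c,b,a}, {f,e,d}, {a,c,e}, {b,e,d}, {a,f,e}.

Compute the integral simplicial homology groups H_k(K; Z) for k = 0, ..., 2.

K has 6 vertices, 12 edges, 6 triangles.
rank ∂_0 = 0, rank ∂_1 = 5 ⇒ b_0 = 6 − 0 − 5 = 1; all invariant factors of ∂_1 are 1 so no torsion. So H_0 ≅ Z.
rank ∂_1 = 5, rank ∂_2 = 6 ⇒ b_1 = 12 − 5 − 6 = 1; all invariant factors of ∂_2 are 1 so no torsion. So H_1 ≅ Z.
rank ∂_2 = 6, rank ∂_3 = 0 ⇒ b_2 = 6 − 6 − 0 = 0. So H_2 ≅ 0.

H_0 ≅ Z,  H_1 ≅ Z,  H_2 = 0.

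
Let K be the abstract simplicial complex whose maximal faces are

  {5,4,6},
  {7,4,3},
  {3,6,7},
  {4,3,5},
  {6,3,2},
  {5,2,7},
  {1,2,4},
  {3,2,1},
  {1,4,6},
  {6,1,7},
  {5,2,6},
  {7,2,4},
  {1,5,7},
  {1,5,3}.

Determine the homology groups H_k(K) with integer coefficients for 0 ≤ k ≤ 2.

H_0 = Z,  H_1 = Z^2,  H_2 = Z.

Fix the vertex order 1 < 2 < 3 < 4 < 5 < 6 < 7 and write every simplex with vertices in increasing order. Then dim K = 2 and the simplices of K are:

  0-simplices (7): [1], [2], [3], [4], [5], [6], [7]
  1-simplices (21): [1,2], [1,3], [1,4], [1,5], [1,6], [1,7], [2,3], [2,4], [2,5], [2,6], [2,7], [3,4], [3,5], [3,6], [3,7], [4,5], [4,6], [4,7], [5,6], [5,7], [6,7]
  2-simplices (14): [1,2,3], [1,2,4], [1,3,5], [1,4,6], [1,5,7], [1,6,7], [2,3,6], [2,4,7], [2,5,6], [2,5,7], [3,4,5], [3,4,7], [3,6,7], [4,5,6]

Hence C_0 ≅ Z^7, C_1 ≅ Z^21, C_2 ≅ Z^14.

∂_1: C_1 → C_0 maps an edge to its endpoints' difference, ∂[p,q] = q − p.
This gives a 7×21 integer matrix of rank 6; reducing to Smith normal form yields diagonal entries (1,1,1,1,1,1).

Boundary ∂_2: C_2 → C_1 sends each 2-simplex [p,q,r] to [q,r] − [p,r] + [p,q]. For instance
  ∂[2,5,7] = [5,7] − [2,7] + [2,5],
  ∂[3,6,7] = [6,7] − [3,7] + [3,6].
The resulting 21×14 matrix has rank 13, and its Smith normal form has invariant factors (1,1,1,1,1,1,1,1,1,1,1,1,1).

Reading off H_k = ker ∂_k / im ∂_{k+1}:

  H_0: rank C_0 − rank ∂_1 = 7 − 6 = 1, and the invariant factors of ∂_1 are all 1, so H_0 = Z.
  H_1: rank ker ∂_1 − rank ∂_2 = (21 − 6) − 13 = 2, and the invariant factors of ∂_2 are all 1, so H_1 = Z^2.
  H_2: rank ker ∂_2 − rank ∂_3 = (14 − 13) − 0 = 1, and there is no ∂_3, so H_2 = Z.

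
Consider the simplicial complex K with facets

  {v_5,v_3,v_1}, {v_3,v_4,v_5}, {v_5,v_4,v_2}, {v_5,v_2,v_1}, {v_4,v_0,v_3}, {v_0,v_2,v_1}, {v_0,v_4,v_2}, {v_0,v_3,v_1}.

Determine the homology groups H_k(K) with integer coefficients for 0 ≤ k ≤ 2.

Fix the vertex order v_0 < v_1 < v_2 < v_3 < v_4 < v_5 and write every simplex with vertices in increasing order. Then dim K = 2 and the simplices of K are:

  0-simplices (6): [v_0], [v_1], [v_2], [v_3], [v_4], [v_5]
  1-simplices (12): [v_0,v_1], [v_0,v_2], [v_0,v_3], [v_0,v_4], [v_1,v_2], [v_1,v_3], [v_1,v_5], [v_2,v_4], [v_2,v_5], [v_3,v_4], [v_3,v_5], [v_4,v_5]
  2-simplices (8): [v_0,v_1,v_2], [v_0,v_1,v_3], [v_0,v_2,v_4], [v_0,v_3,v_4], [v_1,v_2,v_5], [v_1,v_3,v_5], [v_2,v_4,v_5], [v_3,v_4,v_5]

so the chain groups are C_0 ≅ Z^6, C_1 ≅ Z^12, C_2 ≅ Z^8.

∂_1: C_1 → C_0 sends each edge [p,q] (with p < q) to q − p. For instance
  ∂[v_0,v_4] = [v_4] − [v_0].
As a 6×12 matrix over Z this has rank 5, with invariant factors (1,1,1,1,1).

The boundary map ∂_2: C_2 → C_1 maps a triangle to the signed sum of its edges. For instance
  ∂[v_0,v_1,v_3] = [v_1,v_3] − [v_0,v_3] + [v_0,v_1],
  ∂[v_0,v_2,v_4] = [v_2,v_4] − [v_0,v_4] + [v_0,v_2].
The 12×8 boundary matrix has rank 7 and Smith normal form diag(1,1,1,1,1,1,1).

Now H_k = ker ∂_k / im ∂_{k+1}, so:

  H_0: rank C_0 − rank ∂_1 = 6 − 5 = 1, and the invariant factors of ∂_1 are all 1, so H_0 ≅ Z.
  H_1: rank ker ∂_1 − rank ∂_2 = (12 − 5) − 7 = 0, and the invariant factors of ∂_2 are all 1, so H_1 ≅ 0.
  H_2: rank ker ∂_2 − rank ∂_3 = (8 − 7) − 0 = 1, and there is no ∂_3, so H_2 ≅ Z.

As a check, the Euler characteristic is 6 − 12 + 8 = 2, which agrees with 1 − 0 + 1 = 2.
(K is a triangulation of the 2-sphere S^2.)

H_0 = Z,  H_1 = 0,  H_2 = Z.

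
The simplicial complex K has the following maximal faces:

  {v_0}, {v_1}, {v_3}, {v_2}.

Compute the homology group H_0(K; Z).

K has 4 vertices.
rank ∂_0 = 0, rank ∂_1 = 0 ⇒ b_0 = 4 − 0 − 0 = 4. So H_0 = Z^4.

H_0 = Z^4.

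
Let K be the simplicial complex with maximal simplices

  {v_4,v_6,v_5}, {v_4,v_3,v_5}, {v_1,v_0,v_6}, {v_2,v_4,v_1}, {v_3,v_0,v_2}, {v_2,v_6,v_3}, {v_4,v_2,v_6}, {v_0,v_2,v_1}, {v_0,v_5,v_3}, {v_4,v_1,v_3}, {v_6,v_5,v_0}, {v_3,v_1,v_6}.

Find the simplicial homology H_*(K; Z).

Take the total order v_0 < v_1 < v_2 < v_3 < v_4 < v_5 < v_6 on the vertex set. Then K (dimension 2) consists of the simplices:

  0-simplices (7): [v_0], [v_1], [v_2], [v_3], [v_4], [v_5], [v_6]
  1-simplices (18): (18 of them)
  2-simplices (12): (12 of them)

so the chain groups are C_0 ≅ Z^7, C_1 ≅ Z^18, C_2 ≅ Z^12.

The boundary map ∂_1: C_1 → C_0 sends each edge [p,q] (with p < q) to q − p. For instance
  ∂[v_0,v_3] = [v_3] − [v_0].
The resulting 7×18 matrix has rank 6, and its Smith normal form has invariant factors (1,1,1,1,1,1).

Boundary ∂_2: C_2 → C_1 maps a triangle to the signed sum of its edges. For instance
  ∂[v_2,v_4,v_6] = [v_4,v_6] − [v_2,v_6] + [v_2,v_4],
  ∂[v_0,v_1,v_2] = [v_1,v_2] − [v_0,v_2] + [v_0,v_1].
This gives a 18×12 integer matrix of rank 12; reducing to Smith normal form yields diagonal entries (1,1,1,1,1,1,1,1,1,1,1,2).

From H_k ≅ ker(∂_k) / im(∂_{k+1}) we obtain:

  H_0: rank C_0 − rank ∂_1 = 7 − 6 = 1, and the invariant factors of ∂_1 are all 1, so H_0 = Z.
  H_1: rank ker ∂_1 − rank ∂_2 = (18 − 6) − 12 = 0, and ∂_2 has invariant factor 2 > 1, so H_1 = Z/2.
  H_2: rank ker ∂_2 − rank ∂_3 = (12 − 12) − 0 = 0, and there is no ∂_3, so H_2 = 0.

As a check, the Euler characteristic is 7 − 18 + 12 = 1, which agrees with 1 − 0 + 0 = 1.

H_0 ≅ Z,  H_1 ≅ Z/2,  H_2 = 0.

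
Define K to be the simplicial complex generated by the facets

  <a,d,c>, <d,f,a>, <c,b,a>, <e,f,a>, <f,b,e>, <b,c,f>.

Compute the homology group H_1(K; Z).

Order the vertices as a < b < c < d < e < f. Listing each simplex with vertices in this order, K has dimension 2 with simplices:

  0-simplices (6): a, b, c, d, e, f
  1-simplices (12): ab, ac, ad, ae, af, bc, be, bf, cd, cf, df, ef
  2-simplices (6): abc, acd, adf, aef, bcf, bef

giving chain groups C_0 ≅ Z^6, C_1 ≅ Z^12, C_2 ≅ Z^6.

The boundary map ∂_1: C_1 → C_0 maps an edge to its endpoints' difference, ∂[p,q] = q − p.
As a 6×12 matrix over Z this has rank 5, with invariant factors (1,1,1,1,1).

∂_2: C_2 → C_1 maps a triangle to the signed sum of its edges. For instance
  ∂adf = df − af + ad,
  ∂bef = ef − bf + be.
The 12×6 boundary matrix has rank 6 and Smith normal form diag(1,1,1,1,1,1).

Reading off H_k = ker ∂_k / im ∂_{k+1}:

  H_1: rank ker ∂_1 − rank ∂_2 = (12 − 5) − 6 = 1, and the invariant factors of ∂_2 are all 1, so H_1 ≅ Z.

H_1 ≅ Z.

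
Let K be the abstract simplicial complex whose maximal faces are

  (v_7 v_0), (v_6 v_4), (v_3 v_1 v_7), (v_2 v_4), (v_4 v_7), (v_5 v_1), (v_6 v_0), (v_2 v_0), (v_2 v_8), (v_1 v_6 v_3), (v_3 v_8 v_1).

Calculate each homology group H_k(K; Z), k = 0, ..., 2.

H_0 ≅ Z,  H_1 ≅ Z^4,  H_2 = 0.

We work with the vertex ordering v_0 < v_1 < v_2 < v_3 < v_4 < v_5 < v_6 < v_7 < v_8. The simplices of K, each written with vertices in increasing order, are:

  0-simplices (9): [v_0], [v_1], [v_2], [v_3], [v_4], [v_5], [v_6], [v_7], [v_8]
  1-simplices (15): (15 of them)
  2-simplices (3): [v_1,v_3,v_6], [v_1,v_3,v_7], [v_1,v_3,v_8]

Hence C_0 ≅ Z^9, C_1 ≅ Z^15, C_2 ≅ Z^3.

The boundary map ∂_1: C_1 → C_0 maps an edge to its endpoints' difference, ∂[p,q] = q − p.
The resulting 9×15 matrix has rank 8, and its Smith normal form has invariant factors (1,1,1,1,1,1,1,1).

∂_2: C_2 → C_1 maps a triangle to the signed sum of its edges. For instance
  ∂[v_1,v_3,v_7] = [v_3,v_7] − [v_1,v_7] + [v_1,v_3],
  ∂[v_1,v_3,v_8] = [v_3,v_8] − [v_1,v_8] + [v_1,v_3].
As a 15×3 matrix over Z this has rank 3, with invariant factors (1,1,1).

From H_k ≅ ker(∂_k) / im(∂_{k+1}) we obtain:

  H_0: rank C_0 − rank ∂_1 = 9 − 8 = 1, and the invariant factors of ∂_1 are all 1, so H_0 ≅ Z.
  H_1: rank ker ∂_1 − rank ∂_2 = (15 − 8) − 3 = 4, and the invariant factors of ∂_2 are all 1, so H_1 ≅ Z^4.
  H_2: rank ker ∂_2 − rank ∂_3 = (3 − 3) − 0 = 0, and there is no ∂_3, so H_2 ≅ 0.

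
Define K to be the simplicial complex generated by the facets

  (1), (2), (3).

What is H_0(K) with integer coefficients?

We work with the vertex ordering 1 < 2 < 3. The simplices of K, each written with vertices in increasing order, are:

  0-simplices (3): [1], [2], [3]

so the chain groups are C_0 ≅ Z^3.

Computing H_k = (kernel of ∂_k) / (image of ∂_{k+1}):

  H_0: rank C_0 − rank ∂_1 = 3 − 0 = 3, and there is no ∂_1, so H_0 = Z^3.

H_0 ≅ Z^3.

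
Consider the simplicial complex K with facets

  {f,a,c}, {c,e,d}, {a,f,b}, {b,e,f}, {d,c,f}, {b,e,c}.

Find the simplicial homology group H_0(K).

H_0 = Z.

Fix the vertex order a < b < c < d < e < f and write every simplex with vertices in increasing order. Then dim K = 2 and the simplices of K are:

  0-simplices (6): a, b, c, d, e, f
  1-simplices (12): ab, ac, af, bc, be, bf, cd, ce, cf, de, df, ef
  2-simplices (6): abf, acf, bce, bef, cde, cdf

Hence C_0 ≅ Z^6, C_1 ≅ Z^12, C_2 ≅ Z^6.

Boundary ∂_1: C_1 → C_0 sends each edge [p,q] (with p < q) to q − p. For instance
  ∂be = e − b.
This gives a 6×12 integer matrix of rank 5; reducing to Smith normal form yields diagonal entries (1,1,1,1,1).

∂_2: C_2 → C_1 maps a triangle to the signed sum of its edges. For instance
  ∂abf = bf − af + ab,
  ∂cde = de − ce + cd.
The resulting 12×6 matrix has rank 6, and its Smith normal form has invariant factors (1,1,1,1,1,1).

Computing H_k = (kernel of ∂_k) / (image of ∂_{k+1}):

  H_0: rank C_0 − rank ∂_1 = 6 − 5 = 1, and the invariant factors of ∂_1 are all 1, so H_0 = Z.

(K is a triangulation of the cylinder S^1 x I.)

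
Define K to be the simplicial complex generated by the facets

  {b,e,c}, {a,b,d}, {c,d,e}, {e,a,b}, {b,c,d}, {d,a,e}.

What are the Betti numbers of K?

b_0 = 1, b_1 = 0, b_2 = 1.

We work with the vertex ordering a < b < c < d < e. The simplices of K, each written with vertices in increasing order, are:

  0-simplices (5): a, b, c, d, e
  1-simplices (9): ab, ad, ae, bc, bd, be, cd, ce, de
  2-simplices (6): abd, abe, ade, bcd, bce, cde

giving chain groups C_0 ≅ Z^5, C_1 ≅ Z^9, C_2 ≅ Z^6.

The boundary map ∂_1: C_1 → C_0 is given by ∂[p,q] = [q] − [p]. For instance
  ∂ad = d − a.
As a 5×9 matrix over Z this has rank 4, with invariant factors (1,1,1,1).

∂_2: C_2 → C_1 sends each 2-simplex [p,q,r] to [q,r] − [p,r] + [p,q]. For instance
  ∂abd = bd − ad + ab,
  ∂cde = de − ce + cd.
The resulting 9×6 matrix has rank 5, and its Smith normal form has invariant factors (1,1,1,1,1).

Now H_k = ker ∂_k / im ∂_{k+1}, so:

  H_0: rank C_0 − rank ∂_1 = 5 − 4 = 1, and the invariant factors of ∂_1 are all 1, so H_0 ≅ Z.
  H_1: rank ker ∂_1 − rank ∂_2 = (9 − 4) − 5 = 0, and the invariant factors of ∂_2 are all 1, so H_1 ≅ 0.
  H_2: rank ker ∂_2 − rank ∂_3 = (6 − 5) − 0 = 1, and there is no ∂_3, so H_2 ≅ Z.

Hence the Betti numbers are b_0 = 1, b_1 = 0, b_2 = 1.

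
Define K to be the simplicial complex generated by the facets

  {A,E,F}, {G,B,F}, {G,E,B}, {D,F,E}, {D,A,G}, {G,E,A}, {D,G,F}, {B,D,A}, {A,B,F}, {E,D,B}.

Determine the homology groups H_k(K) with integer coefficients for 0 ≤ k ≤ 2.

We work with the vertex ordering A < B < D < E < F < G. The simplices of K, each written with vertices in increasing order, are:

  0-simplices (6): A, B, D, E, F, G
  1-simplices (15): AB, AD, AE, AF, AG, BD, BE, BF, BG, DE, DF, DG, EF, EG, FG
  2-simplices (10): ABD, ABF, ADG, AEF, AEG, BDE, BEG, BFG, DEF, DFG

so the chain groups are C_0 ≅ Z^6, C_1 ≅ Z^15, C_2 ≅ Z^10.

∂_1: C_1 → C_0 sends each edge [p,q] (with p < q) to q − p. For instance
  ∂AG = G − A.
As a 6×15 matrix over Z this has rank 5, with invariant factors (1,1,1,1,1).

Boundary ∂_2: C_2 → C_1 maps a triangle to the signed sum of its edges. For instance
  ∂DFG = FG − DG + DF,
  ∂AEG = EG − AG + AE.
As a 15×10 matrix over Z this has rank 10, with invariant factors (1,1,1,1,1,1,1,1,1,2).

Reading off H_k = ker ∂_k / im ∂_{k+1}:

  H_0: rank C_0 − rank ∂_1 = 6 − 5 = 1, and the invariant factors of ∂_1 are all 1, so H_0 = Z.
  H_1: rank ker ∂_1 − rank ∂_2 = (15 − 5) − 10 = 0, and ∂_2 has invariant factor 2 > 1, so H_1 = Z/2.
  H_2: rank ker ∂_2 − rank ∂_3 = (10 − 10) − 0 = 0, and there is no ∂_3, so H_2 = 0.

As a check, the Euler characteristic is 6 − 15 + 10 = 1, which agrees with 1 − 0 + 0 = 1.

H_0 ≅ Z,  H_1 ≅ Z/2,  H_2 = 0.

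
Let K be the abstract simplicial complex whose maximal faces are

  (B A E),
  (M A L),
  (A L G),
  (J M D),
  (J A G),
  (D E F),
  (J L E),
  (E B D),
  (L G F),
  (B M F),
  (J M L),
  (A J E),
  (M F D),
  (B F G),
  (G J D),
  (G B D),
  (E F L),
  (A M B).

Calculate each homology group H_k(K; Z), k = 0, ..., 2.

Fix the vertex order A < B < D < E < F < G < J < L < M and write every simplex with vertices in increasing order. Then dim K = 2 and the simplices of K are:

  0-simplices (9): A, B, D, E, F, G, J, L, M
  1-simplices (27): AB, AE, AG, AJ, AL, AM, BD, BE, BF, BG, BM, DE, DF, DG, DJ, DM, EF, EJ, EL, FG, FL, FM, GJ, GL, JL, JM, LM
  2-simplices (18): ABE, ABM, AEJ, AGJ, AGL, ALM, BDE, BDG, BFG, BFM, DEF, DFM, DGJ, DJM, EFL, EJL, FGL, JLM

so the chain groups are C_0 ≅ Z^9, C_1 ≅ Z^27, C_2 ≅ Z^18.

Boundary ∂_1: C_1 → C_0 is given by ∂[p,q] = [q] − [p]. For instance
  ∂GJ = J − G.
This gives a 9×27 integer matrix of rank 8; reducing to Smith normal form yields diagonal entries (1,1,1,1,1,1,1,1).

Boundary ∂_2: C_2 → C_1 maps a triangle to the signed sum of its edges. For instance
  ∂AGJ = GJ − AJ + AG,
  ∂AEJ = EJ − AJ + AE.
The resulting 27×18 matrix has rank 18, and its Smith normal form has invariant factors (1,1,1,1,1,1,1,1,1,1,1,1,1,1,1,1,1,2).

Computing H_k = (kernel of ∂_k) / (image of ∂_{k+1}):

  H_0: rank C_0 − rank ∂_1 = 9 − 8 = 1, and the invariant factors of ∂_1 are all 1, so H_0 ≅ Z.
  H_1: rank ker ∂_1 − rank ∂_2 = (27 − 8) − 18 = 1, and ∂_2 has invariant factor 2 > 1, so H_1 ≅ Z ⊕ Z/2Z.
  H_2: rank ker ∂_2 − rank ∂_3 = (18 − 18) − 0 = 0, and there is no ∂_3, so H_2 ≅ 0.

H_0 = Z,  H_1 = Z ⊕ Z/2Z,  H_2 = 0.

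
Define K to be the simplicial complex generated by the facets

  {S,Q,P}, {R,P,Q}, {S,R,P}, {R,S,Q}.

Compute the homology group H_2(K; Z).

H_2 ≅ Z.

Fix the vertex order P < Q < R < S and write every simplex with vertices in increasing order. Then dim K = 2 and the simplices of K are:

  0-simplices (4): P, Q, R, S
  1-simplices (6): PQ, PR, PS, QR, QS, RS
  2-simplices (4): PQR, PQS, PRS, QRS

so the chain groups are C_0 ≅ Z^4, C_1 ≅ Z^6, C_2 ≅ Z^4.

∂_1: C_1 → C_0 is given by ∂[p,q] = [q] − [p].
This gives a 4×6 integer matrix of rank 3; reducing to Smith normal form yields diagonal entries (1,1,1).

∂_2: C_2 → C_1 maps a triangle to the signed sum of its edges. For instance
  ∂PQR = QR − PR + PQ,
  ∂QRS = RS − QS + QR.
The resulting 6×4 matrix has rank 3, and its Smith normal form has invariant factors (1,1,1).

From H_k ≅ ker(∂_k) / im(∂_{k+1}) we obtain:

  H_2: rank ker ∂_2 − rank ∂_3 = (4 − 3) − 0 = 1, and there is no ∂_3, so H_2 ≅ Z.

(K is a triangulation of the 2-sphere S^2.)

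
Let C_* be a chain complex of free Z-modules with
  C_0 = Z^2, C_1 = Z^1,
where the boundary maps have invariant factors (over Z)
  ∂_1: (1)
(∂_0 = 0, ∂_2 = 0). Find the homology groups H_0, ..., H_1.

H_0 ≅ Z,  H_1 = 0.

H_0: b_0 = 2 − 0 − 1 = 1; torsion from ∂_1 factors > 1: none. So H_0 ≅ Z.
H_1: b_1 = 1 − 1 − 0 = 0; torsion from ∂_2 factors > 1: none. So H_1 ≅ 0.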